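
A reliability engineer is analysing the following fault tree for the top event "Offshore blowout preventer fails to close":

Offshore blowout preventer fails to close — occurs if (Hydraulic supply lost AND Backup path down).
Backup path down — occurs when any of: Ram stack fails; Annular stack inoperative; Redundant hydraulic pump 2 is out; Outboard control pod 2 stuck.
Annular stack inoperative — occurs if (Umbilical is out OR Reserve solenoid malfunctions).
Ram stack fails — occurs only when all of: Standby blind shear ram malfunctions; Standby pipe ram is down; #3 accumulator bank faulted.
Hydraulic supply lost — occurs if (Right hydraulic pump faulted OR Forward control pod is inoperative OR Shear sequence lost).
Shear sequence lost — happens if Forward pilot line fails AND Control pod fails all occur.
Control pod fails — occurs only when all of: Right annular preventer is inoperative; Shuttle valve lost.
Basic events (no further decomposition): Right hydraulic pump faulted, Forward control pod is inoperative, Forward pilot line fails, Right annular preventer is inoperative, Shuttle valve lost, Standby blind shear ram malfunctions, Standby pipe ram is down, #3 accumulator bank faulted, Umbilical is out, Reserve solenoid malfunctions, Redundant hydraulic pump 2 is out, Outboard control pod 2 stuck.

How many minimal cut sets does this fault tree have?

15

Control pod fails [AND]: one cut set from each child combined → 1 × 1 = 1 cut set(s).
Shear sequence lost [AND]: one cut set from each child combined → 1 × 1 = 1 cut set(s).
Hydraulic supply lost [OR]: union of children's cut sets → 3 cut set(s).
Ram stack fails [AND]: one cut set from each child combined → 1 × 1 × 1 = 1 cut set(s).
Annular stack inoperative [OR]: union of children's cut sets → 2 cut set(s).
Backup path down [OR]: union of children's cut sets → 5 cut set(s).
Offshore blowout preventer fails to close [AND]: one cut set from each child combined → 3 × 5 = 15 cut set(s).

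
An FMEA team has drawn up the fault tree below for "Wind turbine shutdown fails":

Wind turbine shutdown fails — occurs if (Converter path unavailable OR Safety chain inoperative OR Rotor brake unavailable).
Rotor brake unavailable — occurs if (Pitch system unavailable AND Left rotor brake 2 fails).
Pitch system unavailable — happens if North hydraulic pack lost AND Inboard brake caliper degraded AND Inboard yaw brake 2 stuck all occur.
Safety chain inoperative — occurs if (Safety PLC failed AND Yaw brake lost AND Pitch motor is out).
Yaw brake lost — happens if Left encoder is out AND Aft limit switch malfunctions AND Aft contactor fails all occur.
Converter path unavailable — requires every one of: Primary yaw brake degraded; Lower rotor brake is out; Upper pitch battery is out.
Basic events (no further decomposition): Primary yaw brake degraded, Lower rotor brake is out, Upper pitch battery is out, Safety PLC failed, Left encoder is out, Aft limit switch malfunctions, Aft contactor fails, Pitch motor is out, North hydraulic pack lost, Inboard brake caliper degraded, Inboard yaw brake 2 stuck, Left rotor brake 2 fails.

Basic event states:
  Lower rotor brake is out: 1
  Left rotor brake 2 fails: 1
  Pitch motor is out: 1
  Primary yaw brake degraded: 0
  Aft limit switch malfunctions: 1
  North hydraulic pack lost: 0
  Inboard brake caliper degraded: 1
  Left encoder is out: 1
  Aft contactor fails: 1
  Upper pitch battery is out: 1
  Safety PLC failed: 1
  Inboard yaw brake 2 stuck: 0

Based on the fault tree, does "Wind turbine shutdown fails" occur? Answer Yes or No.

Yes

Converter path unavailable [AND]: Primary yaw brake degraded=not, Lower rotor brake is out=occurs, Upper pitch battery is out=occurs → not all inputs occur → does not occur.
Yaw brake lost [AND]: Left encoder is out=occurs, Aft limit switch malfunctions=occurs, Aft contactor fails=occurs → all inputs occur → occurs.
Safety chain inoperative [AND]: Safety PLC failed=occurs, Yaw brake lost=occurs, Pitch motor is out=occurs → all inputs occur → occurs.
Pitch system unavailable [AND]: North hydraulic pack lost=not, Inboard brake caliper degraded=occurs, Inboard yaw brake 2 stuck=not → not all inputs occur → does not occur.
Rotor brake unavailable [AND]: Pitch system unavailable=not, Left rotor brake 2 fails=occurs → not all inputs occur → does not occur.
Wind turbine shutdown fails [OR]: Converter path unavailable=not, Safety chain inoperative=occurs, Rotor brake unavailable=not → at least one input occurs → occurs.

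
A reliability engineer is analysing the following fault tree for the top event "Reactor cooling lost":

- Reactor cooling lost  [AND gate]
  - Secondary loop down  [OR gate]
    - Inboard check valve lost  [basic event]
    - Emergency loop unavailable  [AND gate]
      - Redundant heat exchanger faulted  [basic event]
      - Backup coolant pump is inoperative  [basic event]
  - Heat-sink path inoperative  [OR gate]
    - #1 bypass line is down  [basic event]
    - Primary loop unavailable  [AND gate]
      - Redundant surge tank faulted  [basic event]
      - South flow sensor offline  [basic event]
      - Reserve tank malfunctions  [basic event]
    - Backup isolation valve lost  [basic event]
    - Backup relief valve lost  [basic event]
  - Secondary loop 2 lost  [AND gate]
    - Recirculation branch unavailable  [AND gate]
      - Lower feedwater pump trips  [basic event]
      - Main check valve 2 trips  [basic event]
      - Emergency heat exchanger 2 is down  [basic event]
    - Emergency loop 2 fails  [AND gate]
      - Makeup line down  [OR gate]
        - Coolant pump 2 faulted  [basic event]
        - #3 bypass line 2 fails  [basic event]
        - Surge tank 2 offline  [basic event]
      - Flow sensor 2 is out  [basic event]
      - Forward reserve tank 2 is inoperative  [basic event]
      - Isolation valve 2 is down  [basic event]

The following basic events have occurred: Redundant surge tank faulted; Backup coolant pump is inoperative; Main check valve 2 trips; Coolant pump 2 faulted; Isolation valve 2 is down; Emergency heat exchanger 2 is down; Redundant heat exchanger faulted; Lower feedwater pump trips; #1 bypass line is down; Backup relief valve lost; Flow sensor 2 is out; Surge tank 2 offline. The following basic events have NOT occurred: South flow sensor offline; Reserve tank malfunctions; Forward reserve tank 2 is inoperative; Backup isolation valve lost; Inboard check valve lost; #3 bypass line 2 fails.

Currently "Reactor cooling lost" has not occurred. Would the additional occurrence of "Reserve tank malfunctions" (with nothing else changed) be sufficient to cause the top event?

No

Counterfactual: set "Reserve tank malfunctions" to occurred.
Emergency loop unavailable [AND]: Redundant heat exchanger faulted=occurs, Backup coolant pump is inoperative=occurs → all inputs occur → occurs.
Secondary loop down [OR]: Inboard check valve lost=not, Emergency loop unavailable=occurs → at least one input occurs → occurs.
Primary loop unavailable [AND]: Redundant surge tank faulted=occurs, South flow sensor offline=not, Reserve tank malfunctions=occurs → not all inputs occur → does not occur.
Heat-sink path inoperative [OR]: #1 bypass line is down=occurs, Primary loop unavailable=not, Backup isolation valve lost=not, Backup relief valve lost=occurs → at least one input occurs → occurs.
Recirculation branch unavailable [AND]: Lower feedwater pump trips=occurs, Main check valve 2 trips=occurs, Emergency heat exchanger 2 is down=occurs → all inputs occur → occurs.
Makeup line down [OR]: Coolant pump 2 faulted=occurs, #3 bypass line 2 fails=not, Surge tank 2 offline=occurs → at least one input occurs → occurs.
Emergency loop 2 fails [AND]: Makeup line down=occurs, Flow sensor 2 is out=occurs, Forward reserve tank 2 is inoperative=not, Isolation valve 2 is down=occurs → not all inputs occur → does not occur.
Secondary loop 2 lost [AND]: Recirculation branch unavailable=occurs, Emergency loop 2 fails=not → not all inputs occur → does not occur.
Reactor cooling lost [AND]: Secondary loop down=occurs, Heat-sink path inoperative=occurs, Secondary loop 2 lost=not → not all inputs occur → does not occur.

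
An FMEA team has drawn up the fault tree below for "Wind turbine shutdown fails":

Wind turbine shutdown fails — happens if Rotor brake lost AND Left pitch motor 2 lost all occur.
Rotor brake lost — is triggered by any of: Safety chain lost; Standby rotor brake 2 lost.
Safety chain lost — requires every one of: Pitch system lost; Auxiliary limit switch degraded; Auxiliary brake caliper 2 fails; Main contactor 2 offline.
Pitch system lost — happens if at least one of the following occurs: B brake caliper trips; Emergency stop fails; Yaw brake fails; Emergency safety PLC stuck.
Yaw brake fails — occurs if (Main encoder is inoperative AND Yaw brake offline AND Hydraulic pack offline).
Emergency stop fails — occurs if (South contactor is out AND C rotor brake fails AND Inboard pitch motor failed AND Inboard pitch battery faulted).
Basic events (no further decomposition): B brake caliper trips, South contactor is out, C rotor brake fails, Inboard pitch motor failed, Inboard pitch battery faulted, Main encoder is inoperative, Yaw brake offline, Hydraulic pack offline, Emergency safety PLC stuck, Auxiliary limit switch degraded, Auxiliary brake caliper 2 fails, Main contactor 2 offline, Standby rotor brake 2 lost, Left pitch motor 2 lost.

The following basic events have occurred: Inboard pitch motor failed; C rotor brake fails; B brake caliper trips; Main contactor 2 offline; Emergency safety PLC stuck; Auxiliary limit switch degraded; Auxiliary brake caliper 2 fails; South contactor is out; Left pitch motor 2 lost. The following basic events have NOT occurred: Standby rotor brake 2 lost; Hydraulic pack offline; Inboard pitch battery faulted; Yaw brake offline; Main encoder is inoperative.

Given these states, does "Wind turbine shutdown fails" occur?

Emergency stop fails [AND]: South contactor is out=occurs, C rotor brake fails=occurs, Inboard pitch motor failed=occurs, Inboard pitch battery faulted=not → not all inputs occur → does not occur.
Yaw brake fails [AND]: Main encoder is inoperative=not, Yaw brake offline=not, Hydraulic pack offline=not → not all inputs occur → does not occur.
Pitch system lost [OR]: B brake caliper trips=occurs, Emergency stop fails=not, Yaw brake fails=not, Emergency safety PLC stuck=occurs → at least one input occurs → occurs.
Safety chain lost [AND]: Pitch system lost=occurs, Auxiliary limit switch degraded=occurs, Auxiliary brake caliper 2 fails=occurs, Main contactor 2 offline=occurs → all inputs occur → occurs.
Rotor brake lost [OR]: Safety chain lost=occurs, Standby rotor brake 2 lost=not → at least one input occurs → occurs.
Wind turbine shutdown fails [AND]: Rotor brake lost=occurs, Left pitch motor 2 lost=occurs → all inputs occur → occurs.

Yes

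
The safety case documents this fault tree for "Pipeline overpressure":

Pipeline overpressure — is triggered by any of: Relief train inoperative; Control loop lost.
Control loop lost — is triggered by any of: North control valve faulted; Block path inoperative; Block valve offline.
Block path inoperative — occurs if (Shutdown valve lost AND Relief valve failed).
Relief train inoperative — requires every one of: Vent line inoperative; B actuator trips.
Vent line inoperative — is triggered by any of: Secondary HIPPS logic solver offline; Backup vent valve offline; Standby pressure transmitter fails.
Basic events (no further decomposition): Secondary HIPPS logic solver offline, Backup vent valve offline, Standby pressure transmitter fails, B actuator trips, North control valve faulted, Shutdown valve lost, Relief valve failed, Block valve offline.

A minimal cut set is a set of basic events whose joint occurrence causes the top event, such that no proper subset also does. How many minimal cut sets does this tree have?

6

Vent line inoperative [OR]: union of children's cut sets → 3 cut set(s).
Relief train inoperative [AND]: one cut set from each child combined → 3 × 1 = 3 cut set(s).
Block path inoperative [AND]: one cut set from each child combined → 1 × 1 = 1 cut set(s).
Control loop lost [OR]: union of children's cut sets → 3 cut set(s).
Pipeline overpressure [OR]: union of children's cut sets → 6 cut set(s).
Minimal cut sets: {B actuator trips, Secondary HIPPS logic solver offline}; {B actuator trips, Backup vent valve offline}; {B actuator trips, Standby pressure transmitter fails}; {North control valve faulted}; {Relief valve failed, Shutdown valve lost}; {Block valve offline}.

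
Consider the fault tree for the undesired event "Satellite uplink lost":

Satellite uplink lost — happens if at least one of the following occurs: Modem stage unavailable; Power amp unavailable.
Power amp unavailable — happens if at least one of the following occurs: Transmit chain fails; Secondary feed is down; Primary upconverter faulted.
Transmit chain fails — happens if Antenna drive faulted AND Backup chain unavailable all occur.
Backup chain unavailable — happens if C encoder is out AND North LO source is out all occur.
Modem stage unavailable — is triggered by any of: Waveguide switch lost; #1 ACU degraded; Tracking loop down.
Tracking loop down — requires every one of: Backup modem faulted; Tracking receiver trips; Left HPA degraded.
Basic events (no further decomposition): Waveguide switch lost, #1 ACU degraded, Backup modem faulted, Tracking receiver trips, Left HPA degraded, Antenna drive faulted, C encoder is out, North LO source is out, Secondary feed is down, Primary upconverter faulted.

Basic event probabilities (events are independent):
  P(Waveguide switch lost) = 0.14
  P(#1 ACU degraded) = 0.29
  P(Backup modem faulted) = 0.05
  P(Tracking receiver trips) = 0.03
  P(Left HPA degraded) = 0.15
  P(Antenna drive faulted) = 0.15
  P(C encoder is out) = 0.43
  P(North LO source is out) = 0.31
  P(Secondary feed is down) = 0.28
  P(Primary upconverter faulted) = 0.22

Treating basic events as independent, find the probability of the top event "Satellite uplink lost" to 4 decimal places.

P(Tracking loop down) [AND] = 0.05 × 0.03 × 0.15 = 0.000225
P(Modem stage unavailable) [OR] = 1 − (1−0.14) × (1−0.29) × (1−0.000225) = 0.389537
P(Backup chain unavailable) [AND] = 0.43 × 0.31 = 0.133300
P(Transmit chain fails) [AND] = 0.15 × 0.133300 = 0.019995
P(Power amp unavailable) [OR] = 1 − (1−0.019995) × (1−0.28) × (1−0.22) = 0.449629
P(Satellite uplink lost) [OR] = 1 − (1−0.389537) × (1−0.449629) = 0.664019
Rounded to 4 decimal places: P(Satellite uplink lost) ≈ 0.6640.

0.6640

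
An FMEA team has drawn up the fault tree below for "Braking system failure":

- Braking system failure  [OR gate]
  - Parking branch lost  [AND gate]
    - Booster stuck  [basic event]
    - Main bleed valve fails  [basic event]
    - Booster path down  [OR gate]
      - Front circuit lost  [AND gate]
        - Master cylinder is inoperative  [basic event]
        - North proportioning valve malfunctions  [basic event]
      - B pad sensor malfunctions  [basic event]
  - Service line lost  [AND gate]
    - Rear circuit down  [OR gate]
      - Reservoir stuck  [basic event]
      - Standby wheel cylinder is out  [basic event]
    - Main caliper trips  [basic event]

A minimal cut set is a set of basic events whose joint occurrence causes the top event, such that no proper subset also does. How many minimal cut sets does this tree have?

4

Front circuit lost [AND]: one cut set from each child combined → 1 × 1 = 1 cut set(s).
Booster path down [OR]: union of children's cut sets → 2 cut set(s).
Parking branch lost [AND]: one cut set from each child combined → 1 × 1 × 2 = 2 cut set(s).
Rear circuit down [OR]: union of children's cut sets → 2 cut set(s).
Service line lost [AND]: one cut set from each child combined → 2 × 1 = 2 cut set(s).
Braking system failure [OR]: union of children's cut sets → 4 cut set(s).
Minimal cut sets: {Booster stuck, Main bleed valve fails, Master cylinder is inoperative, North proportioning valve malfunctions}; {B pad sensor malfunctions, Booster stuck, Main bleed valve fails}; {Main caliper trips, Reservoir stuck}; {Main caliper trips, Standby wheel cylinder is out}.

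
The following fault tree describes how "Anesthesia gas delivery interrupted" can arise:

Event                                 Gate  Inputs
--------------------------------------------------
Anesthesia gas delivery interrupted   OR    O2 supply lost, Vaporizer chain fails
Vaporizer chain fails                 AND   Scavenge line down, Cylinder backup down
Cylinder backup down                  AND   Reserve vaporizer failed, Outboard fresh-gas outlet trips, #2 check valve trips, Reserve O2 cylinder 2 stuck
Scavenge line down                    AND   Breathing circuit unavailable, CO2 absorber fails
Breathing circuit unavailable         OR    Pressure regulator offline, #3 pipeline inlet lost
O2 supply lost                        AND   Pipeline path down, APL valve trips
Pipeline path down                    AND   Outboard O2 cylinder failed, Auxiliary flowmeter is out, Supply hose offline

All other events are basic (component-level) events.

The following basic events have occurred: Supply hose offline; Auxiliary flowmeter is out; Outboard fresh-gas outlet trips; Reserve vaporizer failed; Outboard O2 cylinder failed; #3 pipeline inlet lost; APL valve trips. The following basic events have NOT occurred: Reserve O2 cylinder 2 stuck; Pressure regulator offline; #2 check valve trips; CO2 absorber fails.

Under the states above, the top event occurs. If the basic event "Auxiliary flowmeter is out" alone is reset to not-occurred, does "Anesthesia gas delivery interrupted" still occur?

Counterfactual: set "Auxiliary flowmeter is out" to not occurred.
Pipeline path down [AND]: Outboard O2 cylinder failed=occurs, Auxiliary flowmeter is out=not, Supply hose offline=occurs → not all inputs occur → does not occur.
O2 supply lost [AND]: Pipeline path down=not, APL valve trips=occurs → not all inputs occur → does not occur.
Breathing circuit unavailable [OR]: Pressure regulator offline=not, #3 pipeline inlet lost=occurs → at least one input occurs → occurs.
Scavenge line down [AND]: Breathing circuit unavailable=occurs, CO2 absorber fails=not → not all inputs occur → does not occur.
Cylinder backup down [AND]: Reserve vaporizer failed=occurs, Outboard fresh-gas outlet trips=occurs, #2 check valve trips=not, Reserve O2 cylinder 2 stuck=not → not all inputs occur → does not occur.
Vaporizer chain fails [AND]: Scavenge line down=not, Cylinder backup down=not → not all inputs occur → does not occur.
Anesthesia gas delivery interrupted [OR]: O2 supply lost=not, Vaporizer chain fails=not → no input occurs → does not occur.

No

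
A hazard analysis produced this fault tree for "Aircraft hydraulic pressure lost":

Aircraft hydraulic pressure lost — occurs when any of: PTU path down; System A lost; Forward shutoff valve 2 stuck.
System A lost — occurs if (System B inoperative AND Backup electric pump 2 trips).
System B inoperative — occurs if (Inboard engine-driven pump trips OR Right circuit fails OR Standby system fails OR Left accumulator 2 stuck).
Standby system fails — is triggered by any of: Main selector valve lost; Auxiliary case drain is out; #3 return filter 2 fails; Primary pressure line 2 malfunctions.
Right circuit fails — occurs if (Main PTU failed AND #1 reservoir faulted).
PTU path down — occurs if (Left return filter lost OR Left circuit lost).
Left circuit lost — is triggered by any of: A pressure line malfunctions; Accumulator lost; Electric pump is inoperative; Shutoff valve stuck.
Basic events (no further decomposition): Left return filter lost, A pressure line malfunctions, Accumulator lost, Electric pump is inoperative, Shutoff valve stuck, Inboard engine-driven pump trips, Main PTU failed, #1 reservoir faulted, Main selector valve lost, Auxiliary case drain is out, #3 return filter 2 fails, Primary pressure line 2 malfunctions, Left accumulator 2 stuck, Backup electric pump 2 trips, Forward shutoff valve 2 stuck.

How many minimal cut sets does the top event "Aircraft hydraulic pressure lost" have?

Left circuit lost [OR]: union of children's cut sets → 4 cut set(s).
PTU path down [OR]: union of children's cut sets → 5 cut set(s).
Right circuit fails [AND]: one cut set from each child combined → 1 × 1 = 1 cut set(s).
Standby system fails [OR]: union of children's cut sets → 4 cut set(s).
System B inoperative [OR]: union of children's cut sets → 7 cut set(s).
System A lost [AND]: one cut set from each child combined → 7 × 1 = 7 cut set(s).
Aircraft hydraulic pressure lost [OR]: union of children's cut sets → 13 cut set(s).

13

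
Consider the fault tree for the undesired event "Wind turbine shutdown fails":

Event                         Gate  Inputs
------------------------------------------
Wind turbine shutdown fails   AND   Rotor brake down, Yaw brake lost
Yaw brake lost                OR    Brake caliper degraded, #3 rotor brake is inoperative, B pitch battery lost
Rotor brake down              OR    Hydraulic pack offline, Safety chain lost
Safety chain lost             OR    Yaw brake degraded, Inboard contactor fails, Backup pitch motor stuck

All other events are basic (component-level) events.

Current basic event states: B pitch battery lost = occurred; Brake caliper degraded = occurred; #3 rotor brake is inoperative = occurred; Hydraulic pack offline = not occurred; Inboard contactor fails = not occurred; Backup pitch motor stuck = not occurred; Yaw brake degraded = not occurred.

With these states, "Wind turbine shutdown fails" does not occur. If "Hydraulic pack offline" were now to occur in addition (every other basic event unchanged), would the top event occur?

Counterfactual: set "Hydraulic pack offline" to occurred.
Safety chain lost [OR]: Yaw brake degraded=not, Inboard contactor fails=not, Backup pitch motor stuck=not → no input occurs → does not occur.
Rotor brake down [OR]: Hydraulic pack offline=occurs, Safety chain lost=not → at least one input occurs → occurs.
Yaw brake lost [OR]: Brake caliper degraded=occurs, #3 rotor brake is inoperative=occurs, B pitch battery lost=occurs → at least one input occurs → occurs.
Wind turbine shutdown fails [AND]: Rotor brake down=occurs, Yaw brake lost=occurs → all inputs occur → occurs.

Yes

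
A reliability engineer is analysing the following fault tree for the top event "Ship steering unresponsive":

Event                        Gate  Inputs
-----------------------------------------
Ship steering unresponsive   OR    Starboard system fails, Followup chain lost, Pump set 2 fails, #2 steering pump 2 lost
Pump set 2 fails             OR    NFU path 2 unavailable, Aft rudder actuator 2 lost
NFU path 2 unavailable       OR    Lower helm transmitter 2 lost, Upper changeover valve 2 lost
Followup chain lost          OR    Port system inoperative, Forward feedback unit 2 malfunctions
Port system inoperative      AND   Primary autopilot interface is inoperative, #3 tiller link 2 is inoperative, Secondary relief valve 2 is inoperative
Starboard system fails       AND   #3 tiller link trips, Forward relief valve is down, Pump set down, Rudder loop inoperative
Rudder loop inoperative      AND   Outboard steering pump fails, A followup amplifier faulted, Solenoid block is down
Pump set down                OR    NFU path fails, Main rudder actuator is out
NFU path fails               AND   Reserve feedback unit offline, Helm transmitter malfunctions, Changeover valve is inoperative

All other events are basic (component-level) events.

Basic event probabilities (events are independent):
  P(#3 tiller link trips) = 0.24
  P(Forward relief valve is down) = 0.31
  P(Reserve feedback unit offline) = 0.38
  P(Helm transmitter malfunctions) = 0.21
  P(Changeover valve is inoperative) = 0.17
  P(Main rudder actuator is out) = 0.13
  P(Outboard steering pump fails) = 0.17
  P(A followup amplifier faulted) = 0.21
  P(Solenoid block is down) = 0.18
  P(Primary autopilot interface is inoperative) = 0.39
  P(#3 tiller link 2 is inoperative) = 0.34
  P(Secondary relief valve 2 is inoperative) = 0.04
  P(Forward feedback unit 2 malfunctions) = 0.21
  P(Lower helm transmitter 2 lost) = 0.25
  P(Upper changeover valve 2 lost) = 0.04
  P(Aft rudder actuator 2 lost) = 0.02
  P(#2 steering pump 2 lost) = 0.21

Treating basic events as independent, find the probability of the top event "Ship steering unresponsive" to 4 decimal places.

P(NFU path fails) [AND] = 0.38 × 0.21 × 0.17 = 0.013566
P(Pump set down) [OR] = 1 − (1−0.013566) × (1−0.13) = 0.141802
P(Rudder loop inoperative) [AND] = 0.17 × 0.21 × 0.18 = 0.006426
P(Starboard system fails) [AND] = 0.24 × 0.31 × 0.141802 × 0.006426 = 0.000068
P(Port system inoperative) [AND] = 0.39 × 0.34 × 0.04 = 0.005304
P(Followup chain lost) [OR] = 1 − (1−0.005304) × (1−0.21) = 0.214190
P(NFU path 2 unavailable) [OR] = 1 − (1−0.25) × (1−0.04) = 0.280000
P(Pump set 2 fails) [OR] = 1 − (1−0.280000) × (1−0.02) = 0.294400
P(Ship steering unresponsive) [OR] = 1 − (1−0.000068) × (1−0.214190) × (1−0.294400) × (1−0.21) = 0.562000
Rounded to 4 decimal places: P(Ship steering unresponsive) ≈ 0.5620.

0.5620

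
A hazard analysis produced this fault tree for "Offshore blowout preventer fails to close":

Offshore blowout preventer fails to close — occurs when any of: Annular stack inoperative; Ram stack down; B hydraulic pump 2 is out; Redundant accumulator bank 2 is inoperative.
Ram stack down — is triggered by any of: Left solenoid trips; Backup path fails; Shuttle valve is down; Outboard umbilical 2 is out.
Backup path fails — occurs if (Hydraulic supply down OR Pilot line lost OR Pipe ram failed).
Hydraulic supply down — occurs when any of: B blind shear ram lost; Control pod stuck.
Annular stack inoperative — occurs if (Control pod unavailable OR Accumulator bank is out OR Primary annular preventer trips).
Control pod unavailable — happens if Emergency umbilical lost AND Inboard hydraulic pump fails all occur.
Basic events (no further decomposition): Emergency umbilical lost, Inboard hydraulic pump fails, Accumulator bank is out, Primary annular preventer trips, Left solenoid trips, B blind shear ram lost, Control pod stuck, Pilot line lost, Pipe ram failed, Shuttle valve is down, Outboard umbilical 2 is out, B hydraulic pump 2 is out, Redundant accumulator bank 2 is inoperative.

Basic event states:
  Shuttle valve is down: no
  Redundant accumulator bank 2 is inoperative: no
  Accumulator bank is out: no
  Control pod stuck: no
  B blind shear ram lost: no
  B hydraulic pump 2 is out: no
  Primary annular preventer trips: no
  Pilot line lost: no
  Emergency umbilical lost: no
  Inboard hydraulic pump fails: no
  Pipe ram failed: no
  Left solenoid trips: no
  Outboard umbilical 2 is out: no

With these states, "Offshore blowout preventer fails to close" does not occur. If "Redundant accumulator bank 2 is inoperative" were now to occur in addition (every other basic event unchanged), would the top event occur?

Yes

Counterfactual: set "Redundant accumulator bank 2 is inoperative" to occurred.
Control pod unavailable [AND]: Emergency umbilical lost=not, Inboard hydraulic pump fails=not → not all inputs occur → does not occur.
Annular stack inoperative [OR]: Control pod unavailable=not, Accumulator bank is out=not, Primary annular preventer trips=not → no input occurs → does not occur.
Hydraulic supply down [OR]: B blind shear ram lost=not, Control pod stuck=not → no input occurs → does not occur.
Backup path fails [OR]: Hydraulic supply down=not, Pilot line lost=not, Pipe ram failed=not → no input occurs → does not occur.
Ram stack down [OR]: Left solenoid trips=not, Backup path fails=not, Shuttle valve is down=not, Outboard umbilical 2 is out=not → no input occurs → does not occur.
Offshore blowout preventer fails to close [OR]: Annular stack inoperative=not, Ram stack down=not, B hydraulic pump 2 is out=not, Redundant accumulator bank 2 is inoperative=occurs → at least one input occurs → occurs.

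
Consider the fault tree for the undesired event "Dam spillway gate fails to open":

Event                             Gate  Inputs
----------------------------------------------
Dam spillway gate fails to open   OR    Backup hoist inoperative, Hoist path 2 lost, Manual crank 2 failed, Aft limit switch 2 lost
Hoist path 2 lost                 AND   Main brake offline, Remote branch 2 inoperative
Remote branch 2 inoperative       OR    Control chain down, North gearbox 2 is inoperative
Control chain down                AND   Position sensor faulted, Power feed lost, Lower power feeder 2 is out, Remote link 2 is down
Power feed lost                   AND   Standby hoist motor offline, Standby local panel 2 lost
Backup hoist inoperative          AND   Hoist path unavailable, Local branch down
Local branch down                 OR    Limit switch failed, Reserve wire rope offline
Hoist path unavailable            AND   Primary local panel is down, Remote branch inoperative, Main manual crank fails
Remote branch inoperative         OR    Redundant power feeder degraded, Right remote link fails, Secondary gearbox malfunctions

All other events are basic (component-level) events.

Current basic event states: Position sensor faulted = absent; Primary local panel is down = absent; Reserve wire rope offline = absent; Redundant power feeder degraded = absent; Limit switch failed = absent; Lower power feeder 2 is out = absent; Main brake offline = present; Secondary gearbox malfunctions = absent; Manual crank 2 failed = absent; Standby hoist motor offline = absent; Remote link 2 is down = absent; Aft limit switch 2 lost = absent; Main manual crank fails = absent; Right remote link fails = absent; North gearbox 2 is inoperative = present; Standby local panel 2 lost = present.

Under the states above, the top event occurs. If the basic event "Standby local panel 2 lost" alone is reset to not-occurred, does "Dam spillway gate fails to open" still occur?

Counterfactual: set "Standby local panel 2 lost" to not occurred.
Remote branch inoperative [OR]: Redundant power feeder degraded=not, Right remote link fails=not, Secondary gearbox malfunctions=not → no input occurs → does not occur.
Hoist path unavailable [AND]: Primary local panel is down=not, Remote branch inoperative=not, Main manual crank fails=not → not all inputs occur → does not occur.
Local branch down [OR]: Limit switch failed=not, Reserve wire rope offline=not → no input occurs → does not occur.
Backup hoist inoperative [AND]: Hoist path unavailable=not, Local branch down=not → not all inputs occur → does not occur.
Power feed lost [AND]: Standby hoist motor offline=not, Standby local panel 2 lost=not → not all inputs occur → does not occur.
Control chain down [AND]: Position sensor faulted=not, Power feed lost=not, Lower power feeder 2 is out=not, Remote link 2 is down=not → not all inputs occur → does not occur.
Remote branch 2 inoperative [OR]: Control chain down=not, North gearbox 2 is inoperative=occurs → at least one input occurs → occurs.
Hoist path 2 lost [AND]: Main brake offline=occurs, Remote branch 2 inoperative=occurs → all inputs occur → occurs.
Dam spillway gate fails to open [OR]: Backup hoist inoperative=not, Hoist path 2 lost=occurs, Manual crank 2 failed=not, Aft limit switch 2 lost=not → at least one input occurs → occurs.

Yes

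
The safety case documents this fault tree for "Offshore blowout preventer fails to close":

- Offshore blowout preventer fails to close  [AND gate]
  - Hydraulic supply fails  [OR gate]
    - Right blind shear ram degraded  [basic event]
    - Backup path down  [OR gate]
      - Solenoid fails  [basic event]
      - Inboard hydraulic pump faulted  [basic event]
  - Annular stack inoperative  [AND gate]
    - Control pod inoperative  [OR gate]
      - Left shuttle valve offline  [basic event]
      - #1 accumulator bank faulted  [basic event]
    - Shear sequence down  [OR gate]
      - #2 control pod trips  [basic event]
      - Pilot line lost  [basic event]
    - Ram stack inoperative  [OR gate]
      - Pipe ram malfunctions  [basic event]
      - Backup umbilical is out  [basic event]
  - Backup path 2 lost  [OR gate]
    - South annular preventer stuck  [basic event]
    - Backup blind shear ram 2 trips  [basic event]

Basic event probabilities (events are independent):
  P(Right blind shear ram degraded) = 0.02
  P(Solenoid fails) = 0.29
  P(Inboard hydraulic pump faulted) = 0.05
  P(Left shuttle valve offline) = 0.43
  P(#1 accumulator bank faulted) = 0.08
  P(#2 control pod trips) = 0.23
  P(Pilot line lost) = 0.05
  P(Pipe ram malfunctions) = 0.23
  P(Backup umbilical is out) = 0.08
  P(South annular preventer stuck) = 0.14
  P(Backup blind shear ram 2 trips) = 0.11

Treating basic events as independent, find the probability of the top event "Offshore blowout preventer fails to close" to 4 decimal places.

0.0030

P(Backup path down) [OR] = 1 − (1−0.29) × (1−0.05) = 0.325500
P(Hydraulic supply fails) [OR] = 1 − (1−0.02) × (1−0.325500) = 0.338990
P(Control pod inoperative) [OR] = 1 − (1−0.43) × (1−0.08) = 0.475600
P(Shear sequence down) [OR] = 1 − (1−0.23) × (1−0.05) = 0.268500
P(Ram stack inoperative) [OR] = 1 − (1−0.23) × (1−0.08) = 0.291600
P(Annular stack inoperative) [AND] = 0.475600 × 0.268500 × 0.291600 = 0.037237
P(Backup path 2 lost) [OR] = 1 − (1−0.14) × (1−0.11) = 0.234600
P(Offshore blowout preventer fails to close) [AND] = 0.338990 × 0.037237 × 0.234600 = 0.002961
Rounded to 4 decimal places: P(Offshore blowout preventer fails to close) ≈ 0.0030.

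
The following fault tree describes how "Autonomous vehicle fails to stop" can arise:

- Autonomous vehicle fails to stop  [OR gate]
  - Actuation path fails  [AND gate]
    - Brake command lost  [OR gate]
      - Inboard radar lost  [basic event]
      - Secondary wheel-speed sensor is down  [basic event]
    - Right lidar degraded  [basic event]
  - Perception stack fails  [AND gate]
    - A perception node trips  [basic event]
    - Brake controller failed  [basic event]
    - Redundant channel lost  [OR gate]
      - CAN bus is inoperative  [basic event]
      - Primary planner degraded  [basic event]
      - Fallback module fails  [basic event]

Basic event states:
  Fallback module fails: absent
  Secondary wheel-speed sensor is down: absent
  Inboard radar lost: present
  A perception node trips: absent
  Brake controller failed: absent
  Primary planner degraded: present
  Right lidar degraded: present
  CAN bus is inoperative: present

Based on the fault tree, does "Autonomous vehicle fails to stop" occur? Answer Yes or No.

Yes

Brake command lost [OR]: Inboard radar lost=occurs, Secondary wheel-speed sensor is down=not → at least one input occurs → occurs.
Actuation path fails [AND]: Brake command lost=occurs, Right lidar degraded=occurs → all inputs occur → occurs.
Redundant channel lost [OR]: CAN bus is inoperative=occurs, Primary planner degraded=occurs, Fallback module fails=not → at least one input occurs → occurs.
Perception stack fails [AND]: A perception node trips=not, Brake controller failed=not, Redundant channel lost=occurs → not all inputs occur → does not occur.
Autonomous vehicle fails to stop [OR]: Actuation path fails=occurs, Perception stack fails=not → at least one input occurs → occurs.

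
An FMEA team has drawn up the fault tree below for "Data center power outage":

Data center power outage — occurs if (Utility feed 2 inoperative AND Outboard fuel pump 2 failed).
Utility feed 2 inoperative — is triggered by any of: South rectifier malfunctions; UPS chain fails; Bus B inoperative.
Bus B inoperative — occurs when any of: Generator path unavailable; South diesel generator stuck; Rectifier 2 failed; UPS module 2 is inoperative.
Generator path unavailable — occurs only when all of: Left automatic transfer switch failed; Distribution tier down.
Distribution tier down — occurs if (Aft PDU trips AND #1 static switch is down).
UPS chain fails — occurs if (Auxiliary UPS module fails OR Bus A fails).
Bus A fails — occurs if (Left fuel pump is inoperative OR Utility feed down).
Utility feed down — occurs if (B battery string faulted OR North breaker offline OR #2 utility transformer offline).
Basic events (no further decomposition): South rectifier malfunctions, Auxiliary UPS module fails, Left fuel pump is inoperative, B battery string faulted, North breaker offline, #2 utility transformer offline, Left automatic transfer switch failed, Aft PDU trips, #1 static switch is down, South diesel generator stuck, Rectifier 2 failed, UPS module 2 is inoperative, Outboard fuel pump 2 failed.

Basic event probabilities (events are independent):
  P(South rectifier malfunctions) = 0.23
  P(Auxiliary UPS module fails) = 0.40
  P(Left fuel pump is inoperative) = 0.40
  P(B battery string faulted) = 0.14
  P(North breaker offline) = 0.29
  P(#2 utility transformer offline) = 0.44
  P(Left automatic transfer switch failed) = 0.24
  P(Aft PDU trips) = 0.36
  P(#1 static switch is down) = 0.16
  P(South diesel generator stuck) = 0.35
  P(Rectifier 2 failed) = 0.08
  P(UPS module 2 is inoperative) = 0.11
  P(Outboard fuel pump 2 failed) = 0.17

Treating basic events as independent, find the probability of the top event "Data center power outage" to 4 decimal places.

0.1615

P(Utility feed down) [OR] = 1 − (1−0.14) × (1−0.29) × (1−0.44) = 0.658064
P(Bus A fails) [OR] = 1 − (1−0.40) × (1−0.658064) = 0.794838
P(UPS chain fails) [OR] = 1 − (1−0.40) × (1−0.794838) = 0.876903
P(Distribution tier down) [AND] = 0.36 × 0.16 = 0.057600
P(Generator path unavailable) [AND] = 0.24 × 0.057600 = 0.013824
P(Bus B inoperative) [OR] = 1 − (1−0.013824) × (1−0.35) × (1−0.08) × (1−0.11) = 0.475137
P(Utility feed 2 inoperative) [OR] = 1 − (1−0.23) × (1−0.876903) × (1−0.475137) = 0.950251
P(Data center power outage) [AND] = 0.950251 × 0.17 = 0.161543
Rounded to 4 decimal places: P(Data center power outage) ≈ 0.1615.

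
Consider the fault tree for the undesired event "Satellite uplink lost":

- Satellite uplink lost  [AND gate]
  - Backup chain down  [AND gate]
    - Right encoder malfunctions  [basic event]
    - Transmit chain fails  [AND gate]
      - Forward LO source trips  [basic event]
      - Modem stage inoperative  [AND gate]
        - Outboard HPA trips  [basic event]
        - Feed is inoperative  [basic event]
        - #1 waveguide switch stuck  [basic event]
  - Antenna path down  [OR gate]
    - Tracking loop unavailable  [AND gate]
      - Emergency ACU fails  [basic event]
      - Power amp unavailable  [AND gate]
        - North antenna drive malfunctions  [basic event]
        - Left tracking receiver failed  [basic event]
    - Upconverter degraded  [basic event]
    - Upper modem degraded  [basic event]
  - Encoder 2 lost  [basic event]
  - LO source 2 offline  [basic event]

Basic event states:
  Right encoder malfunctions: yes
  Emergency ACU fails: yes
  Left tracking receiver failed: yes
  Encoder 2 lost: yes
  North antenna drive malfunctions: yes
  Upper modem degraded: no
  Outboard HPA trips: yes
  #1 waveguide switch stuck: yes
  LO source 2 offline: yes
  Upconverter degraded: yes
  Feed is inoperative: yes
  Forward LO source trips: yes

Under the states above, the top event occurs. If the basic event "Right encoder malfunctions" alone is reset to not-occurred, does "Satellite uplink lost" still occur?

Counterfactual: set "Right encoder malfunctions" to not occurred.
Modem stage inoperative [AND]: Outboard HPA trips=occurs, Feed is inoperative=occurs, #1 waveguide switch stuck=occurs → all inputs occur → occurs.
Transmit chain fails [AND]: Forward LO source trips=occurs, Modem stage inoperative=occurs → all inputs occur → occurs.
Backup chain down [AND]: Right encoder malfunctions=not, Transmit chain fails=occurs → not all inputs occur → does not occur.
Power amp unavailable [AND]: North antenna drive malfunctions=occurs, Left tracking receiver failed=occurs → all inputs occur → occurs.
Tracking loop unavailable [AND]: Emergency ACU fails=occurs, Power amp unavailable=occurs → all inputs occur → occurs.
Antenna path down [OR]: Tracking loop unavailable=occurs, Upconverter degraded=occurs, Upper modem degraded=not → at least one input occurs → occurs.
Satellite uplink lost [AND]: Backup chain down=not, Antenna path down=occurs, Encoder 2 lost=occurs, LO source 2 offline=occurs → not all inputs occur → does not occur.

No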